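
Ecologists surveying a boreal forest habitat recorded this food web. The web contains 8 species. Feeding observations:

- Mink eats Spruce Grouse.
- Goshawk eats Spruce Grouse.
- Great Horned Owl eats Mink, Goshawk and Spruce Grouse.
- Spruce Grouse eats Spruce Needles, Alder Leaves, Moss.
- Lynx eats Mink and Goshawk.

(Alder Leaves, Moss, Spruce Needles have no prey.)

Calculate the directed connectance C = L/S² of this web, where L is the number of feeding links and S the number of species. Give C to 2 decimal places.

C = 0.16

The web has S = 8 species and L = 10 feeding links.
C = L / S² = 10 / 64 = 0.1562 ≈ 0.16.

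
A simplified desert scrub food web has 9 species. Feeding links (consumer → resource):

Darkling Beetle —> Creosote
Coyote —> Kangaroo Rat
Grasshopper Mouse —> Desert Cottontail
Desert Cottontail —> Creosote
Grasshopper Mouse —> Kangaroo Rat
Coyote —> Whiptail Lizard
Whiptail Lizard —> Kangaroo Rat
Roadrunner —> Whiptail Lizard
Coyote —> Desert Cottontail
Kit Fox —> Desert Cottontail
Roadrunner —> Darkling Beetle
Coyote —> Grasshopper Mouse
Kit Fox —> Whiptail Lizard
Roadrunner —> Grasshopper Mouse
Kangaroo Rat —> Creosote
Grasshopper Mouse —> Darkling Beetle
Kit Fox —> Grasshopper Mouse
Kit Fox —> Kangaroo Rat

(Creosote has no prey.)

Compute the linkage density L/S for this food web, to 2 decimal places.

There are L = 18 links among S = 9 species.
L/S = 18/9 = 2.0000 ≈ 2.00.

L/S = 2.00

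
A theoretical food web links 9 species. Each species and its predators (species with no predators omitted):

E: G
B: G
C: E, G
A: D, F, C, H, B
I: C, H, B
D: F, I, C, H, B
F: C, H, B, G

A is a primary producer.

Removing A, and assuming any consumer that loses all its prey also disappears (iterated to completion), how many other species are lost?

Remove A.
Round 1: D (all prey gone) → extinct.
Round 2: F (all prey gone), I (all prey gone) → extinct.
Round 3: C (all prey gone), H (all prey gone), B (all prey gone) → extinct.
Round 4: E (all prey gone) → extinct.
Round 5: G (all prey gone) → extinct.
No further losses. Total secondary extinctions: 8.

8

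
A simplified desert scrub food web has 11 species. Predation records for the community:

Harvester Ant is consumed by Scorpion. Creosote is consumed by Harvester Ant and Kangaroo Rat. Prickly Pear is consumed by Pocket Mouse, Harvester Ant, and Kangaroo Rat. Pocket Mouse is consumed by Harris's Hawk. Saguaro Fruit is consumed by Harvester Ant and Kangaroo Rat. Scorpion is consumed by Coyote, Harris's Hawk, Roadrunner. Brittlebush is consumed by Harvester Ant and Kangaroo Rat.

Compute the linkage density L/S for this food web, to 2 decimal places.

L/S = 1.27

There are L = 14 links among S = 11 species.
L/S = 14/11 = 1.2727 ≈ 1.27.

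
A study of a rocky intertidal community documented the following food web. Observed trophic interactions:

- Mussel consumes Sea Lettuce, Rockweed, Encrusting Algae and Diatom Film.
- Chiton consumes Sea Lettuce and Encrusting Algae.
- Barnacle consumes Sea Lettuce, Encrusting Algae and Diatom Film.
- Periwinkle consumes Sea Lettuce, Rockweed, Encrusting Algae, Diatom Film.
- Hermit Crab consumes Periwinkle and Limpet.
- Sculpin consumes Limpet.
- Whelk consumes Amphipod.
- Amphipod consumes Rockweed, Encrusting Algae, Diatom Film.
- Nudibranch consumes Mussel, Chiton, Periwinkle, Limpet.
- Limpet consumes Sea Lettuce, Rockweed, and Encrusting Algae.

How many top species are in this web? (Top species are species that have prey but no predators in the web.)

Top species (has prey, but nothing eats it): Barnacle, Whelk, Sculpin, Nudibranch, Hermit Crab.
Count: 5.

5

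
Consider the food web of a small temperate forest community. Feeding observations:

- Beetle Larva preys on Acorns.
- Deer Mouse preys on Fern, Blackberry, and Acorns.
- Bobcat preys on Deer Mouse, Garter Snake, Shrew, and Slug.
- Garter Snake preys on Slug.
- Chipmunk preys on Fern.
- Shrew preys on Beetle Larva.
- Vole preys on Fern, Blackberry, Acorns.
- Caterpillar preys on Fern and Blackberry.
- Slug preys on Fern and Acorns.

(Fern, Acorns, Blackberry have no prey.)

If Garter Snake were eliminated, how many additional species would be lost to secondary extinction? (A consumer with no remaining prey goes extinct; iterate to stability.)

0

Remove Garter Snake.
Every predator of it retains at least one other prey: Bobcat still has Deer Mouse, Slug, Shrew.
No consumer loses all prey, so no secondary extinctions occur.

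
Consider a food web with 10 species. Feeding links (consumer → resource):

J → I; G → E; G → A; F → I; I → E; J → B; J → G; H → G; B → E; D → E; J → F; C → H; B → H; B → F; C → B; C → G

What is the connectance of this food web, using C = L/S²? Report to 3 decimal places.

C = 0.160

The web has S = 10 species and L = 16 feeding links.
C = L / S² = 16 / 100 = 0.1600 ≈ 0.160.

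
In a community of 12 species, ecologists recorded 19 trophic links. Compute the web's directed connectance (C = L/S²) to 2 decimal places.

The web has S = 12 species and L = 19 feeding links.
C = L / S² = 19 / 144 = 0.1319 ≈ 0.13.

C = 0.13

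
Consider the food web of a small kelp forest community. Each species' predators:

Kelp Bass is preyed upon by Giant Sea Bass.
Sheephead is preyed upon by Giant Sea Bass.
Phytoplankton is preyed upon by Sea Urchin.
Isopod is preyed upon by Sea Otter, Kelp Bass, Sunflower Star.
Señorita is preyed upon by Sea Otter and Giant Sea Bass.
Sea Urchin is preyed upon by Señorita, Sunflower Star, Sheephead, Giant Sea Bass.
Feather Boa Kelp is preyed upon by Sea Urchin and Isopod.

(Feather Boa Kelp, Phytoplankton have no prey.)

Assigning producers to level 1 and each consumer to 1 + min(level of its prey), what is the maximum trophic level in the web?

3

Producers (level 1): Feather Boa Kelp, Phytoplankton.
Following each consumer down to its lowest-level prey: Feather Boa Kelp → Sea Urchin → Sheephead (levels 1 through 3).
All prey of Sheephead (Sea Urchin 2) are at level 2 or above, so Sheephead is at level 1 + 2 = 3.
Every consumer has at least one prey at level 2 or below, so none exceeds level 3.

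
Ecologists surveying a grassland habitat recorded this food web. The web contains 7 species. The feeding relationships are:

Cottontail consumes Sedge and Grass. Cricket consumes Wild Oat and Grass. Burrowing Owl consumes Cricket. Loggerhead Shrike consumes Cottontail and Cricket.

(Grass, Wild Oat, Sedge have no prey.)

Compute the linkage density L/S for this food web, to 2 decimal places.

L/S = 1.00

There are L = 7 links among S = 7 species.
L/S = 7/7 = 1.0000 ≈ 1.00.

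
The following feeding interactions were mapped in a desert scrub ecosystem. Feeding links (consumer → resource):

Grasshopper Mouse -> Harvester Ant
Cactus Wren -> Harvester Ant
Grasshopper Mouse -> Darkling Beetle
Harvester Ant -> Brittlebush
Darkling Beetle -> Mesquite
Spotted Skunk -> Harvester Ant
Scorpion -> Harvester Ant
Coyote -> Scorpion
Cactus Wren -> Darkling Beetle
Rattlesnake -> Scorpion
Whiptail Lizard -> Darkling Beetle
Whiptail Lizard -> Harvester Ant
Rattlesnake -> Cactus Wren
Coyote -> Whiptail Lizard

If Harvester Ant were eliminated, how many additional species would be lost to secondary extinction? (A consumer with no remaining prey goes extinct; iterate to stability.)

Remove Harvester Ant.
Round 1: Scorpion (all prey gone), Spotted Skunk (all prey gone) → extinct.
No further losses. Total secondary extinctions: 2.

2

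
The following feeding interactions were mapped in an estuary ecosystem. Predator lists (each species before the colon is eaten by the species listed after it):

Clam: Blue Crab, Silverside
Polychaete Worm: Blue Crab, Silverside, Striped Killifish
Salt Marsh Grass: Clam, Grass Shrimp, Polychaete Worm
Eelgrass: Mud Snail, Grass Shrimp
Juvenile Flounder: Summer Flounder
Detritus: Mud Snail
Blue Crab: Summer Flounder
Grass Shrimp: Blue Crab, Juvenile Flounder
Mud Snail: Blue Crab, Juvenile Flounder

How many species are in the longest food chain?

One longest chain: Detritus → Mud Snail → Juvenile Flounder → Summer Flounder.
It has 4 species and 3 links.

4 species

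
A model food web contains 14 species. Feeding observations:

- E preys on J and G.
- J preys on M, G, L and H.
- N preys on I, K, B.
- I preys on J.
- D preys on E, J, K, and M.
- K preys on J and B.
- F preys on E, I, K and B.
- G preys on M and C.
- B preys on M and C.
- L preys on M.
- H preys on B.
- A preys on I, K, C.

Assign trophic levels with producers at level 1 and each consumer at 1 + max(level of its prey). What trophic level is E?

M is a producer → level 1.
B eats M (level 1); other prey at levels: C 1 → level 2.
H eats B → level 3.
J eats H (level 3); other prey at levels: M 1, L 2, G 2 → level 4.
E eats J (level 4); other prey at levels: G 2 → level 5.

Trophic level 5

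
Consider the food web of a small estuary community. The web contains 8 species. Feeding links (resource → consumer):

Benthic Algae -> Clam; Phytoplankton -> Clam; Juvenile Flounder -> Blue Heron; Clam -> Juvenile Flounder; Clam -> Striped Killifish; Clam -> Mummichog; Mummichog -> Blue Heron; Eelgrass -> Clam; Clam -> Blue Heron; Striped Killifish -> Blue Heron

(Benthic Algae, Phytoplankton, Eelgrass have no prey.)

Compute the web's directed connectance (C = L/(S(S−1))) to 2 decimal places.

The web has S = 8 species and L = 10 feeding links.
C = L / (S(S−1)) = 10 / 56 = 0.1786 ≈ 0.18.

C = 0.18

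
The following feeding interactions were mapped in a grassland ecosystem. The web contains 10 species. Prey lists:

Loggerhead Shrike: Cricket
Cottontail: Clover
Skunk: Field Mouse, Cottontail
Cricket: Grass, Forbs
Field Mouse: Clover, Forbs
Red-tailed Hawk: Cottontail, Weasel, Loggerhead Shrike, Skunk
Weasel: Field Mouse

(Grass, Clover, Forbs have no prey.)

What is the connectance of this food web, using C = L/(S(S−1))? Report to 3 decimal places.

C = 0.144

The web has S = 10 species and L = 13 feeding links.
C = L / (S(S−1)) = 13 / 90 = 0.1444 ≈ 0.144.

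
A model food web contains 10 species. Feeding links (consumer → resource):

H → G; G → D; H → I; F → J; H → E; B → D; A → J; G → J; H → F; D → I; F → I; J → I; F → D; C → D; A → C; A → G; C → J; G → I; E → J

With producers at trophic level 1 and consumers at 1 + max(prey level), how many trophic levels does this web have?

4

Producers (level 1): I.
I → J → G → H gives H level 4.
No species has a prey at level 4, so no species reaches level 5.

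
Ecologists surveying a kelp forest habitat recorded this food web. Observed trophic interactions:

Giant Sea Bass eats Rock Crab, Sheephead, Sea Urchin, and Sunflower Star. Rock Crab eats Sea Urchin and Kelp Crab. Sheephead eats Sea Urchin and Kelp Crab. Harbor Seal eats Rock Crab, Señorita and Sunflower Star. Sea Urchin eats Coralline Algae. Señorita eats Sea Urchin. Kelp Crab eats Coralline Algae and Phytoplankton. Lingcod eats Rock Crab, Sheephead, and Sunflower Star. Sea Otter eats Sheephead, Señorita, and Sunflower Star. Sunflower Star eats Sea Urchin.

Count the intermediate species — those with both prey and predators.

6

Intermediate species (has both prey and predators): Sea Urchin, Kelp Crab, Sunflower Star, Señorita, Sheephead, Rock Crab.
Count: 6.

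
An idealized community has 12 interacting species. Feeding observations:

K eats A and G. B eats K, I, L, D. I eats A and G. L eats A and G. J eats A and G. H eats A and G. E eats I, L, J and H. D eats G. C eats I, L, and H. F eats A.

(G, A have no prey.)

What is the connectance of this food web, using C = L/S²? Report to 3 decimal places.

The web has S = 12 species and L = 23 feeding links.
C = L / S² = 23 / 144 = 0.1597 ≈ 0.160.

C = 0.160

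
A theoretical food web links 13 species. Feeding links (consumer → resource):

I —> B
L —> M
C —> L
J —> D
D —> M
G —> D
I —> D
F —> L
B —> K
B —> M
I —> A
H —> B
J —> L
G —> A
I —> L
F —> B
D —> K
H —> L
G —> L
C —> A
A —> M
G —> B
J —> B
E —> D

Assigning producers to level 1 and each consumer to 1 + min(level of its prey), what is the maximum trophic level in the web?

Producers (level 1): K, M.
Following each consumer down to its lowest-level prey: M → L → I (levels 1 through 3).
All prey of I (L 2, D 2, B 2, A 2) are at level 2 or above, so I is at level 1 + 2 = 3.
Every consumer has at least one prey at level 2 or below, so none exceeds level 3.

3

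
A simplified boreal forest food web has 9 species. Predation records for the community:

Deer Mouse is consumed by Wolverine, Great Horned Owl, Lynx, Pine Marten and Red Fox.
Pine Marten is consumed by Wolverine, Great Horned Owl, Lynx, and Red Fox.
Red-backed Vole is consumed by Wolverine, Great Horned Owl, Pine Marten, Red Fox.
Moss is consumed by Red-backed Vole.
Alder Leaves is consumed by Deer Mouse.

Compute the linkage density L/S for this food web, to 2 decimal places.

L/S = 1.67

There are L = 15 links among S = 9 species.
L/S = 15/9 = 1.6667 ≈ 1.67.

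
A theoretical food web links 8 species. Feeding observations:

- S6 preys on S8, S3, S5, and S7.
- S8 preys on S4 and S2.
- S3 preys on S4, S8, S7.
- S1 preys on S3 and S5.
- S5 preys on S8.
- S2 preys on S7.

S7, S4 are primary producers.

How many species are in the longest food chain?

One longest chain: S7 → S2 → S8 → S5 → S6.
It has 5 species and 4 links.

5 species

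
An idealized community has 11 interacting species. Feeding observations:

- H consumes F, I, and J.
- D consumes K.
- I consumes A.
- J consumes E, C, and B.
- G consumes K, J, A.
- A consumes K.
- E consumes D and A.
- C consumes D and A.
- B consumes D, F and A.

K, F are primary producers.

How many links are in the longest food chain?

4 links

One longest chain: K → D → C → J → G.
It has 5 species and 4 links.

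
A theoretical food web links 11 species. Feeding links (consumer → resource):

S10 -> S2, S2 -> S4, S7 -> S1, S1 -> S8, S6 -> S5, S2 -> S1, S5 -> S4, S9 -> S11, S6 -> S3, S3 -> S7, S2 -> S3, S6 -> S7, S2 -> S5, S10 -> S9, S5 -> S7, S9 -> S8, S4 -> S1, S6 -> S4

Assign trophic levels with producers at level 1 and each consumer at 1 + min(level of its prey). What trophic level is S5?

S8 is a producer → level 1.
S1 eats S8 → level 2.
S4 eats S1 → level 3.
S5 eats S4 → level 4.
No prey of S5 is below level 3, so 4 is the minimum.

Trophic level 4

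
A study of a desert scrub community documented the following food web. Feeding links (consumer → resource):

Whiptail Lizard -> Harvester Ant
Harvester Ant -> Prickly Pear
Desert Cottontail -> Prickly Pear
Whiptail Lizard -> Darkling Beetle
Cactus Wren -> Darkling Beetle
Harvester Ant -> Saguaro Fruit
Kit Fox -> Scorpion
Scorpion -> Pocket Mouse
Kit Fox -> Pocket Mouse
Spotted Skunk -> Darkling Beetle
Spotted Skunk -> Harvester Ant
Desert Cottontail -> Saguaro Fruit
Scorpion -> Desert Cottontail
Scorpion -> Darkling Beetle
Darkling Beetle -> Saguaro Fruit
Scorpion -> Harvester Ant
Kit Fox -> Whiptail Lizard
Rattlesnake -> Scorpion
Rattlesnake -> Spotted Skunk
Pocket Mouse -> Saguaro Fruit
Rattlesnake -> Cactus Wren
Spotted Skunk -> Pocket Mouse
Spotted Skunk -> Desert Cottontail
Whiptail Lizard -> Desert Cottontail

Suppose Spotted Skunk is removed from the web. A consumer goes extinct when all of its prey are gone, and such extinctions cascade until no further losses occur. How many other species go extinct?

0

Remove Spotted Skunk.
Every predator of it retains at least one other prey: Rattlesnake still has Cactus Wren, Scorpion.
No consumer loses all prey, so no secondary extinctions occur.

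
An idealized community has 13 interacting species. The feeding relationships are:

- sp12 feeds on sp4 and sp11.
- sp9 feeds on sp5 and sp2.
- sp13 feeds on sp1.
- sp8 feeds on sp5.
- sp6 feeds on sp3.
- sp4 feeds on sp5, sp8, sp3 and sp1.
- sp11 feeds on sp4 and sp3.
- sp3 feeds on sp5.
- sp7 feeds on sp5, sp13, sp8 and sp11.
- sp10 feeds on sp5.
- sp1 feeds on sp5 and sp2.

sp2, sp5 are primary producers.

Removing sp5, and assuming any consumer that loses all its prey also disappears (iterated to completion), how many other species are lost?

4

Remove sp5.
Round 1: sp10 (all prey gone), sp3 (all prey gone), sp8 (all prey gone) → extinct.
Round 2: sp6 (all prey gone) → extinct.
No further losses. Total secondary extinctions: 4.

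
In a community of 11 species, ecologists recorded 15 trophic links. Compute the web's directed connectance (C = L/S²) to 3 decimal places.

C = 0.124

The web has S = 11 species and L = 15 feeding links.
C = L / S² = 15 / 121 = 0.1240 ≈ 0.124.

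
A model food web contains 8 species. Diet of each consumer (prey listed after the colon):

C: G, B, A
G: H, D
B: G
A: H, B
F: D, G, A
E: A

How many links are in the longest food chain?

One longest chain: H → G → B → A → C.
It has 5 species and 4 links.

4 links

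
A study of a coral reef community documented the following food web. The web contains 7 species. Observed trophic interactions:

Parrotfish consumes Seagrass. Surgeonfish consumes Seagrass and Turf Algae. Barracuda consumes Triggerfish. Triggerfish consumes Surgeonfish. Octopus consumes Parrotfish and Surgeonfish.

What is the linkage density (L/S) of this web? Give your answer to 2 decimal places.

There are L = 7 links among S = 7 species.
L/S = 7/7 = 1.0000 ≈ 1.00.

L/S = 1.00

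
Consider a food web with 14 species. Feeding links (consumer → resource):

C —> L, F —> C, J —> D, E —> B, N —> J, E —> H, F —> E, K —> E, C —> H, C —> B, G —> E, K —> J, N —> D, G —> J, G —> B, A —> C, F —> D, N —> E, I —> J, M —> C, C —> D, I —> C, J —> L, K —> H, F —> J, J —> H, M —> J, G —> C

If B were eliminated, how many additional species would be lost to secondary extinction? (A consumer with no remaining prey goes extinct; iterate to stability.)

Remove B.
Every predator of it retains at least one other prey: E still has H; C still has H, L, D; G still has J, E, C.
No consumer loses all prey, so no secondary extinctions occur.

0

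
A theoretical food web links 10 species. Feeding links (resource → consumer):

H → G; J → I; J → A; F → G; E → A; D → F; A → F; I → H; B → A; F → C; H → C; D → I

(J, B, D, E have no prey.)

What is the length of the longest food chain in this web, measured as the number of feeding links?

3 links

One longest chain: J → A → F → C.
It has 4 species and 3 links.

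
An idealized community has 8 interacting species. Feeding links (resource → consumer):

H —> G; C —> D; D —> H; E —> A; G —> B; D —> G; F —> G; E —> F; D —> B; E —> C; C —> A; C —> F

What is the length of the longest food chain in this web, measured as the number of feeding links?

5 links

One longest chain: E → C → D → H → G → B.
It has 6 species and 5 links.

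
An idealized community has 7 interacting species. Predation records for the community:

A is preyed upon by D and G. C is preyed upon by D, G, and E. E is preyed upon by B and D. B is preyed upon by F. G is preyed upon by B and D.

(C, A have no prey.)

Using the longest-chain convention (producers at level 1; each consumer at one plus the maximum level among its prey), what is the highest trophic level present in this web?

4

Producers (level 1): C, A.
C → E → B → F gives F level 4.
No species has a prey at level 4, so no species reaches level 5.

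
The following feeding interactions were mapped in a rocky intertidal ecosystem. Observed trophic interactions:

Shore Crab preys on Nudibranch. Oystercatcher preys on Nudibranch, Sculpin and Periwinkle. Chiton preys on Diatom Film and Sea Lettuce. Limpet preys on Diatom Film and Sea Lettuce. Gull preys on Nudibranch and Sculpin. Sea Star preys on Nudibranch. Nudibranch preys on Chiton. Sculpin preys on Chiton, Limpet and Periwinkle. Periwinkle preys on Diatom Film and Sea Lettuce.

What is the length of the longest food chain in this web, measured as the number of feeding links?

One longest chain: Sea Lettuce → Chiton → Nudibranch → Shore Crab.
It has 4 species and 3 links.

3 links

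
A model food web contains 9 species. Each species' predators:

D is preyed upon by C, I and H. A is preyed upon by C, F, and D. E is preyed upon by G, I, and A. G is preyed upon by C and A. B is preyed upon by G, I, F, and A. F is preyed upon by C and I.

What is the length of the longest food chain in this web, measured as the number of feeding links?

4 links

One longest chain: B → G → A → F → I.
It has 5 species and 4 links.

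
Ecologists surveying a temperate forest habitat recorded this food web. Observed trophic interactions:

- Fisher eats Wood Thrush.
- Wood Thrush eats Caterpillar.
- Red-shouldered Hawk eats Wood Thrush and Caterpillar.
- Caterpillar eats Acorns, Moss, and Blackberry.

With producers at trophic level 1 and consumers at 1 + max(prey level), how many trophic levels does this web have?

Producers (level 1): Moss, Acorns, Blackberry.
Moss → Caterpillar → Wood Thrush → Red-shouldered Hawk gives Red-shouldered Hawk level 4.
No species has a prey at level 4, so no species reaches level 5.

4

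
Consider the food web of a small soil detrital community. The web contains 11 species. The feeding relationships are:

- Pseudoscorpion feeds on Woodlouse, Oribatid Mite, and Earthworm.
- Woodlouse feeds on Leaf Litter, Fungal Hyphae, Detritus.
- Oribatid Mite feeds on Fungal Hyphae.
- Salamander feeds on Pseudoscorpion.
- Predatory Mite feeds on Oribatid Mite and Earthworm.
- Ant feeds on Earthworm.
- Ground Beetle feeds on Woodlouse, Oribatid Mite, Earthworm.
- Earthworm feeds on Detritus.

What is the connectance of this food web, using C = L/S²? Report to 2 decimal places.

The web has S = 11 species and L = 15 feeding links.
C = L / S² = 15 / 121 = 0.1240 ≈ 0.12.

C = 0.12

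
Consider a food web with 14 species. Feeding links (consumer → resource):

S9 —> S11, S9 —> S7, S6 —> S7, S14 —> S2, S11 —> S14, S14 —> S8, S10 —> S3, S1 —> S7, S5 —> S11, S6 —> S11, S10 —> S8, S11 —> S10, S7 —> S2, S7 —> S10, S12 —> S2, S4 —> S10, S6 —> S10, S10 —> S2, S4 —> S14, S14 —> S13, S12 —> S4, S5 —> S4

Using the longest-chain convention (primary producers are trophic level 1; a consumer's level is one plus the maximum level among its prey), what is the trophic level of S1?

Trophic level 4

S2 is a producer → level 1.
S10 eats S2 (level 1); other prey at levels: S8 1, S3 1 → level 2.
S7 eats S10 (level 2); other prey at levels: S2 1 → level 3.
S1 eats S7 → level 4.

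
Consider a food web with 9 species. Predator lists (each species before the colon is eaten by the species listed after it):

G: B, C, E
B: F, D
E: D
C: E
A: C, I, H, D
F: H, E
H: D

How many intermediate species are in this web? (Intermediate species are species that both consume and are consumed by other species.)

5

Intermediate species (has both prey and predators): B, C, F, H, E.
Count: 5.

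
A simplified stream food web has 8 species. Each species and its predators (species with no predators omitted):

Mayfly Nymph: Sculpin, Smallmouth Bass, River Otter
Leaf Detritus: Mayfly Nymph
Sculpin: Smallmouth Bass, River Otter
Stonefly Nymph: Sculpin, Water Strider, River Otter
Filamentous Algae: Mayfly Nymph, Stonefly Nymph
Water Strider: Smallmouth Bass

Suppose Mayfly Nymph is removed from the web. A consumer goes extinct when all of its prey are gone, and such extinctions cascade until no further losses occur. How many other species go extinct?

Remove Mayfly Nymph.
Every predator of it retains at least one other prey: Sculpin still has Stonefly Nymph; Smallmouth Bass still has Sculpin, Water Strider; River Otter still has Stonefly Nymph, Sculpin.
No consumer loses all prey, so no secondary extinctions occur.

0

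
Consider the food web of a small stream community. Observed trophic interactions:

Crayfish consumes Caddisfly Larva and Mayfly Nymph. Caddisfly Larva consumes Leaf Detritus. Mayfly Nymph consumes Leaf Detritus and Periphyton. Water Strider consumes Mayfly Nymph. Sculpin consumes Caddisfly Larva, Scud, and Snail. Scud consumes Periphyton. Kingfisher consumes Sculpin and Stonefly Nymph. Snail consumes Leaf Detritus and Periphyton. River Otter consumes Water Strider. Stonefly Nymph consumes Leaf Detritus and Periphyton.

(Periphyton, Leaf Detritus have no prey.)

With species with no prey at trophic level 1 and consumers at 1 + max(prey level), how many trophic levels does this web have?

Basal resources (level 1): Periphyton, Leaf Detritus.
Periphyton → Mayfly Nymph → Water Strider → River Otter gives River Otter level 4.
No species has a prey at level 4, so no species reaches level 5.

4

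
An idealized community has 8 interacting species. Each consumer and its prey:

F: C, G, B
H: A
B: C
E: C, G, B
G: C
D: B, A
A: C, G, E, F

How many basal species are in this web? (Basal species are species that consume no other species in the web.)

1

Basal species (no prey listed): C.
Count: 1.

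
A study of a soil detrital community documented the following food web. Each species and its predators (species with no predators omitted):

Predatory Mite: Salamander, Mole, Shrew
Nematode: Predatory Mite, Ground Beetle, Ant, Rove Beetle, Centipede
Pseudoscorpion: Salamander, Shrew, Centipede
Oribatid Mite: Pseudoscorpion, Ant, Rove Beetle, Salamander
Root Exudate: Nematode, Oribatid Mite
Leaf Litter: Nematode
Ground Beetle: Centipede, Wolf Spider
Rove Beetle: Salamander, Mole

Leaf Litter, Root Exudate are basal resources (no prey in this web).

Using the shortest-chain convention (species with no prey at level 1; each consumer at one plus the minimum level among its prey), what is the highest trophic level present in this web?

Basal resources (level 1): Leaf Litter, Root Exudate.
Following each consumer down to its lowest-level prey: Leaf Litter → Nematode → Predatory Mite → Shrew (levels 1 through 4).
All prey of Shrew (Predatory Mite 3, Pseudoscorpion 3) are at level 3 or above, so Shrew is at level 1 + 3 = 4.
Every consumer has at least one prey at level 3 or below, so none exceeds level 4.

4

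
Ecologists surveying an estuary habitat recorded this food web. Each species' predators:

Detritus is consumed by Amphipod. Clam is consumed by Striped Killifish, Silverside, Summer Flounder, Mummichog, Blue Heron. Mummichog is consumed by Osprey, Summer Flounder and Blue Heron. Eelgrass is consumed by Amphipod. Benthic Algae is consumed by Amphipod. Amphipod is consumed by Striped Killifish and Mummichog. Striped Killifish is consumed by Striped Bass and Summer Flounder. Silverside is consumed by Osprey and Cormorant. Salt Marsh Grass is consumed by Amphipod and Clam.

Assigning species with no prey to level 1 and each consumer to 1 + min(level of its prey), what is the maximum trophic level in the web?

4

Basal resources (level 1): Eelgrass, Salt Marsh Grass, Benthic Algae, Detritus.
Following each consumer down to its lowest-level prey: Eelgrass → Amphipod → Mummichog → Osprey (levels 1 through 4).
All prey of Osprey (Mummichog 3, Silverside 3) are at level 3 or above, so Osprey is at level 1 + 3 = 4.
Every consumer has at least one prey at level 3 or below, so none exceeds level 4.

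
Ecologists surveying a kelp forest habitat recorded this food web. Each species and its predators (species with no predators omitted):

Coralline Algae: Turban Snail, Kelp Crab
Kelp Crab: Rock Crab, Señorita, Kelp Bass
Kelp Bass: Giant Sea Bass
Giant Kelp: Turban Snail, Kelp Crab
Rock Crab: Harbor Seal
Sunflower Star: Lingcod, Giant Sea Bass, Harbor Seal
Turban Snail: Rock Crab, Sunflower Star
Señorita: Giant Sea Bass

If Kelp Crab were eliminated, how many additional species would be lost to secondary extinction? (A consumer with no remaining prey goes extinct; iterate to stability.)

Remove Kelp Crab.
Round 1: Señorita (all prey gone), Kelp Bass (all prey gone) → extinct.
No further losses. Total secondary extinctions: 2.

2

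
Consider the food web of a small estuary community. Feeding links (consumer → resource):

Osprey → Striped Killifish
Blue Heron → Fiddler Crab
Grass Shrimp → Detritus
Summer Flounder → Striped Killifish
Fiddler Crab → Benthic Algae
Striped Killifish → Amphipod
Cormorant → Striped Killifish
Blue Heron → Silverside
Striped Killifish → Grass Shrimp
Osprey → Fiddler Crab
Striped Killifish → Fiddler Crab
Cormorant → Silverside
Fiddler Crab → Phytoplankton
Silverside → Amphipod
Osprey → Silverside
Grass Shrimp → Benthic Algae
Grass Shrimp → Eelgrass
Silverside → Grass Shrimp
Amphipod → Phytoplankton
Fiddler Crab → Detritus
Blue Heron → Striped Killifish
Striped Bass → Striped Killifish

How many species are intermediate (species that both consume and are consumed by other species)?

Intermediate species (has both prey and predators): Fiddler Crab, Amphipod, Grass Shrimp, Silverside, Striped Killifish.
Count: 5.

5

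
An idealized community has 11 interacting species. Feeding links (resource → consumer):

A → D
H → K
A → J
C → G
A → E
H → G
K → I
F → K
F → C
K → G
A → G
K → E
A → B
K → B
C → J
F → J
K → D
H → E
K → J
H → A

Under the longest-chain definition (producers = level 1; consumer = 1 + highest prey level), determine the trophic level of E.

H is a producer → level 1.
A eats H → level 2.
E eats A (level 2); other prey at levels: H 1, K 2 → level 3.

Trophic level 3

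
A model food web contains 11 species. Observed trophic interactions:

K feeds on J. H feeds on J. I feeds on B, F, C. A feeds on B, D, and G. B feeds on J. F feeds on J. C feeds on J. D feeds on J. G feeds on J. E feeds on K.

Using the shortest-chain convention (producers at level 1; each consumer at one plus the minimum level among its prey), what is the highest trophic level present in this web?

Producers (level 1): J.
Following each consumer down to its lowest-level prey: J → F → I (levels 1 through 3).
All prey of I (F 2, C 2, B 2) are at level 2 or above, so I is at level 1 + 2 = 3.
Every consumer has at least one prey at level 2 or below, so none exceeds level 3.

3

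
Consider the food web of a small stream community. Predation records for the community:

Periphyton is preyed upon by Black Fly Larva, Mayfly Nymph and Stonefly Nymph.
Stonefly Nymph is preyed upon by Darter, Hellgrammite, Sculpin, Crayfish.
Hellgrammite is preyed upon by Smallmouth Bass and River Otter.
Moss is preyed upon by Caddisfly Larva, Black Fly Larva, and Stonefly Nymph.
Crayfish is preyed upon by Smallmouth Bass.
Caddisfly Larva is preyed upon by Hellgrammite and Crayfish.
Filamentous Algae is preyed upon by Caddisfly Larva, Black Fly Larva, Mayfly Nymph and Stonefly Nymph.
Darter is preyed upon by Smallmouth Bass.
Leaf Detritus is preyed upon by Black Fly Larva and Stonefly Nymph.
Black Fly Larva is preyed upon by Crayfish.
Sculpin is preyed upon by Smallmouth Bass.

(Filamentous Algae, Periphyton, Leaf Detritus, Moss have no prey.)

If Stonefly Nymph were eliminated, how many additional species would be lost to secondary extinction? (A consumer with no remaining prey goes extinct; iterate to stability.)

2

Remove Stonefly Nymph.
Round 1: Darter (all prey gone), Sculpin (all prey gone) → extinct.
No further losses. Total secondary extinctions: 2.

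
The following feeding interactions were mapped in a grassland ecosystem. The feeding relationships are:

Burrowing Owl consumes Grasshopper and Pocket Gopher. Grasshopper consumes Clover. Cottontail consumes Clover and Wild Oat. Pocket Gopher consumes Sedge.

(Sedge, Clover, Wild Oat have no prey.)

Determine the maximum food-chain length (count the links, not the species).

2 links

One longest chain: Sedge → Pocket Gopher → Burrowing Owl.
It has 3 species and 2 links.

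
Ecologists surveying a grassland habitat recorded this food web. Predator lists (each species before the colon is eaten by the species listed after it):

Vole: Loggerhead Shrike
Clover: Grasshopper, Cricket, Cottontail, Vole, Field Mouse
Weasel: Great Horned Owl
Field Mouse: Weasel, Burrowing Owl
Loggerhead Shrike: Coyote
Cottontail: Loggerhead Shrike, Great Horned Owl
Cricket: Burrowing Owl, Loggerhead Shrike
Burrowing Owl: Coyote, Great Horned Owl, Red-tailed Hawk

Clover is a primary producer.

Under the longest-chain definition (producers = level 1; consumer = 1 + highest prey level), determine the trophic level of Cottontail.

Clover is a producer → level 1.
Cottontail eats Clover → level 2.

Trophic level 2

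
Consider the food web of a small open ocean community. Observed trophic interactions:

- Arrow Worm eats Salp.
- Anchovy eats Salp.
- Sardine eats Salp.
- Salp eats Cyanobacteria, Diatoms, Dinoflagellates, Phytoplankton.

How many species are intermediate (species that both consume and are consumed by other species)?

1

Intermediate species (has both prey and predators): Salp.
Count: 1.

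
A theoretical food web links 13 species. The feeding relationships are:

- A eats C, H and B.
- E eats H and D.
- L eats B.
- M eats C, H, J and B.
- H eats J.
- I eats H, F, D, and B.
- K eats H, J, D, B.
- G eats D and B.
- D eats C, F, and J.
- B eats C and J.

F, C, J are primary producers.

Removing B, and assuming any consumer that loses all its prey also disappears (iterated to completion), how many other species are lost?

1

Remove B.
Round 1: L (all prey gone) → extinct.
No further losses. Total secondary extinctions: 1.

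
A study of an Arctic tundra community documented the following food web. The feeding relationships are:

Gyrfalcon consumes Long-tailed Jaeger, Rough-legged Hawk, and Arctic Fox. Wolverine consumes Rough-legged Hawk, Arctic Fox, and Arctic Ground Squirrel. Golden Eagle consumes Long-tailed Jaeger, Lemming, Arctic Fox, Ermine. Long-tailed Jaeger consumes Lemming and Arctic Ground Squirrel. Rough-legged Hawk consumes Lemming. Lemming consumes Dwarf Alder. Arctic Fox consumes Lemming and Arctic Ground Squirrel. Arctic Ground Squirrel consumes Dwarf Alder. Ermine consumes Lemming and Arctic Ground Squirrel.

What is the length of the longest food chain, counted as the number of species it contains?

4 species

One longest chain: Dwarf Alder → Lemming → Ermine → Golden Eagle.
It has 4 species and 3 links.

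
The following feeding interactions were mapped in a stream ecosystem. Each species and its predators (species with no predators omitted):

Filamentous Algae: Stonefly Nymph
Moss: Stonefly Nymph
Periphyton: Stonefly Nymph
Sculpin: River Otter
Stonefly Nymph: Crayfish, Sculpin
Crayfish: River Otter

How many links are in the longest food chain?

3 links

One longest chain: Periphyton → Stonefly Nymph → Crayfish → River Otter.
It has 4 species and 3 links.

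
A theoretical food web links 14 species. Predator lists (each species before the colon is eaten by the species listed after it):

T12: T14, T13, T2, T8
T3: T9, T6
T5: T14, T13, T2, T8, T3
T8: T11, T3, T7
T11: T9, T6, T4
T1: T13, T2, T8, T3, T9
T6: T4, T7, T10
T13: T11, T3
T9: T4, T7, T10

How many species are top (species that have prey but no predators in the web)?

Top species (has prey, but nothing eats it): T14, T2, T4, T7, T10.
Count: 5.

5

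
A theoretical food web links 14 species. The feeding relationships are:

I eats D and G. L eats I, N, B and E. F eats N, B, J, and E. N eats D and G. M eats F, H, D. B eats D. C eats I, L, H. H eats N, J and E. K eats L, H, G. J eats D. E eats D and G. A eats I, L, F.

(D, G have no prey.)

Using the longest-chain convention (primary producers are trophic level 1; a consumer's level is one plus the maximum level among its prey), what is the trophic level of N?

D is a producer → level 1.
N eats D (level 1); other prey at levels: G 1 → level 2.

Trophic level 2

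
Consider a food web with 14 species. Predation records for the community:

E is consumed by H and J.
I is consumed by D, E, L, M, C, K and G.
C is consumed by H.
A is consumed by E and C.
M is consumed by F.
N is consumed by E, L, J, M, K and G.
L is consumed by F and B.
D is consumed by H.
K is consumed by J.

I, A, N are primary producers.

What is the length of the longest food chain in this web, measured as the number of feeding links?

One longest chain: I → C → H.
It has 3 species and 2 links.

2 links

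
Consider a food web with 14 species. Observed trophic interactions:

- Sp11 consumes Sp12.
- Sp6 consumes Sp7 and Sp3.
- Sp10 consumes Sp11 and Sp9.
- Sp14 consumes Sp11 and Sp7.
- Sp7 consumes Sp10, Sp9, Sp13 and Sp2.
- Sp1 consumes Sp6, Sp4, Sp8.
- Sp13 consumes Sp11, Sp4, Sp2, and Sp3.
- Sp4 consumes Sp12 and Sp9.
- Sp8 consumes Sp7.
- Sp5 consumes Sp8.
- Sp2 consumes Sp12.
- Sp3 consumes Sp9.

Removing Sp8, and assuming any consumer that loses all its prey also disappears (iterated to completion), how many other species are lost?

Remove Sp8.
Round 1: Sp5 (all prey gone) → extinct.
No further losses. Total secondary extinctions: 1.

1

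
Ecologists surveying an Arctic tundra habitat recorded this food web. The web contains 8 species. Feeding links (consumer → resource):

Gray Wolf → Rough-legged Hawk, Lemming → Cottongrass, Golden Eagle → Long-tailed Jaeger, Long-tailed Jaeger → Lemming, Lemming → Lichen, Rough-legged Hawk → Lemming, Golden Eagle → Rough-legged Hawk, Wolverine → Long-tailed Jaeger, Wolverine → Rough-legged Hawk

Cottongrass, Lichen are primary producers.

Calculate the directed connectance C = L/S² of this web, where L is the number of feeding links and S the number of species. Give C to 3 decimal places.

C = 0.141

The web has S = 8 species and L = 9 feeding links.
C = L / S² = 9 / 64 = 0.1406 ≈ 0.141.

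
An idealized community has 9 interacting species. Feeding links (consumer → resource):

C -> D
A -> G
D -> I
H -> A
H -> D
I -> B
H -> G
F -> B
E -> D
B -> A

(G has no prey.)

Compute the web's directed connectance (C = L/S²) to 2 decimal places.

C = 0.12

The web has S = 9 species and L = 10 feeding links.
C = L / S² = 10 / 81 = 0.1235 ≈ 0.12.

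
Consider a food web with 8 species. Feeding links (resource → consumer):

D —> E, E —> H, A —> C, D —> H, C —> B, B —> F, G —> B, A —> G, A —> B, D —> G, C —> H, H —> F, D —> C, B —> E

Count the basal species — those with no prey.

Basal species (no prey listed): D, A.
Count: 2.

2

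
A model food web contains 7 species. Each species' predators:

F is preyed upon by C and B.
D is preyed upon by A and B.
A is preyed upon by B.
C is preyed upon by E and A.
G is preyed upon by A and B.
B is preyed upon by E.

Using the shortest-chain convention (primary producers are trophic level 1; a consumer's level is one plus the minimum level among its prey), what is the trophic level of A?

Trophic level 2

D is a producer → level 1.
A eats D → level 2.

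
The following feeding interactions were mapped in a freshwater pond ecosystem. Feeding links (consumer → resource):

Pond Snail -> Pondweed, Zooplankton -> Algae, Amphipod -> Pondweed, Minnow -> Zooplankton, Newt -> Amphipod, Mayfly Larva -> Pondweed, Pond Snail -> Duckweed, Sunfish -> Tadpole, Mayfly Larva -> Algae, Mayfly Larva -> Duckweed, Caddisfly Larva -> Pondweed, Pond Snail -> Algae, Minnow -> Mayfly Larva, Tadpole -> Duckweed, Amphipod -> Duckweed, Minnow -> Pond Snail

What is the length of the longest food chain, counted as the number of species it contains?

3 species

One longest chain: Algae → Pond Snail → Minnow.
It has 3 species and 2 links.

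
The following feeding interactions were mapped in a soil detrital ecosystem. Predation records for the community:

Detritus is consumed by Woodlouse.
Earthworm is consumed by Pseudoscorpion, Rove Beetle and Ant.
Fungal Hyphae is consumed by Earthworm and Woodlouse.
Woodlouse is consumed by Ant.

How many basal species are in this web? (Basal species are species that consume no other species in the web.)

Basal species (no prey listed): Detritus, Fungal Hyphae.
Count: 2.

2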